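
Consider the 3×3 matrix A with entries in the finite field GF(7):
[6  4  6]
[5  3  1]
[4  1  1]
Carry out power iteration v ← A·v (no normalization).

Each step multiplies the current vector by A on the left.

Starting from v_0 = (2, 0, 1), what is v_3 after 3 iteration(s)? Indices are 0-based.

v_3 = (6, 6, 5)

v_0 = (2, 0, 1).
v_1 = A·v_0 = (4, 4, 2).
v_2 = A·v_1 = (3, 6, 1).
v_3 = A·v_2 = (6, 6, 5).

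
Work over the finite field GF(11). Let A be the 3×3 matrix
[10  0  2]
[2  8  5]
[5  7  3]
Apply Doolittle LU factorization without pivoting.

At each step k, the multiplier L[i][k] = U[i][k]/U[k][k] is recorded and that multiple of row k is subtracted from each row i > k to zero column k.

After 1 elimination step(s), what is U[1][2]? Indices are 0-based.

U[1][2] = 9

[col 0] pivot 10
  R1 -= 9*R0 → (0, 8, 9)  (L[1][0] := 9)
  R2 -= 6*R0 → (0, 7, 2)  (L[2][0] := 6)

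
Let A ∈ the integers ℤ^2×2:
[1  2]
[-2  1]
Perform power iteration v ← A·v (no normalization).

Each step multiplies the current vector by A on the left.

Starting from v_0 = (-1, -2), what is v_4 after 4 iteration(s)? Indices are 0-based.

v_0 = (-1, -2).
v_1 = A·v_0 = (-5, 0).
v_2 = A·v_1 = (-5, 10).
v_3 = A·v_2 = (15, 20).
v_4 = A·v_3 = (55, -10).

v_4 = (55, -10)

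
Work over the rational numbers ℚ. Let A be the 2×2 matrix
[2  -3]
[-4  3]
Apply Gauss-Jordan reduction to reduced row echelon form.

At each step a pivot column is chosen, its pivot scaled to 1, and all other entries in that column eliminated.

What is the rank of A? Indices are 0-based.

rank = 2

pivot(0,0)=2: scale R0 → (1, -3/2)
  clear (1,0): R1 −= (-4)R0 → (0, -3)
pivot(1,1)=-3: scale R1 → (0, 1)
  clear (0,1): R0 −= (-3/2)R1 → (1, 0)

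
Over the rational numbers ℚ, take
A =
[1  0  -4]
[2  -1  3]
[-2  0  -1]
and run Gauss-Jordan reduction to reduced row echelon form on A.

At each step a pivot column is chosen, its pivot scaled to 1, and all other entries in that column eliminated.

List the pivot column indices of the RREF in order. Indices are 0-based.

pivot columns: 0, 1, 2

step 1: normalize row 0 (÷1) = (1, 0, -4)
  row 1: subtract 2×row0 = (0, -1, 11)
  row 2: subtract -2×row0 = (0, 0, -9)
step 2: normalize row 1 (÷-1) = (0, 1, -11)
step 3: normalize row 2 (÷-9) = (0, 0, 1)
  row 0: subtract -4×row2 = (1, 0, 0)
  row 1: subtract -11×row2 = (0, 1, 0)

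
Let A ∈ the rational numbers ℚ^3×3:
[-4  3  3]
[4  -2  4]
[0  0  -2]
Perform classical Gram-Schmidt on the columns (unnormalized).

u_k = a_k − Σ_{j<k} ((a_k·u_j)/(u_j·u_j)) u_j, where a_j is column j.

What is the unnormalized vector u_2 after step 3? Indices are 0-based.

u_2 = (0, 0, -2)

Step 1: u_0 = a_0 = (-4, 4, 0).
Step 2: u_1 = a_1 − (-5/8)·u_0 = (1/2, 1/2, 0).
Step 3: u_2 = a_2 − (1/8)·u_0 − (7)·u_1 = (0, 0, -2).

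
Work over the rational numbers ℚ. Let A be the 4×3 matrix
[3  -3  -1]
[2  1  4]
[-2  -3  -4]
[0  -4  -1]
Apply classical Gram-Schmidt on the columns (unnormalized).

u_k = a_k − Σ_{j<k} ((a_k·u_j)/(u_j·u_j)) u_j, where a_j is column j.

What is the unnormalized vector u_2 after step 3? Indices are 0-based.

u_2 = (-136/99, 508/297, -104/297, 511/297)

Step 1: u_0 = a_0 = (3, 2, -2, 0).
Step 2: u_1 = a_1 − (-1/17)·u_0 = (-48/17, 19/17, -53/17, -4).
Step 3: u_2 = a_2 − (13/17)·u_0 − (202/297)·u_1 = (-136/99, 508/297, -104/297, 511/297).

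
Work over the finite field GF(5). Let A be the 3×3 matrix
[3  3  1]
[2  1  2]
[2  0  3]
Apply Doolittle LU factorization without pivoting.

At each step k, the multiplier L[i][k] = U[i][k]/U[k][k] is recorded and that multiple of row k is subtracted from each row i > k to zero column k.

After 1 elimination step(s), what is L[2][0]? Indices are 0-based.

k=0: U[0][0]=3
  eliminate (1,0): mult=4, new row 1: (0, 4, 3); set L[1][0]=4
  eliminate (2,0): mult=4, new row 2: (0, 3, 4); set L[2][0]=4

L[2][0] = 4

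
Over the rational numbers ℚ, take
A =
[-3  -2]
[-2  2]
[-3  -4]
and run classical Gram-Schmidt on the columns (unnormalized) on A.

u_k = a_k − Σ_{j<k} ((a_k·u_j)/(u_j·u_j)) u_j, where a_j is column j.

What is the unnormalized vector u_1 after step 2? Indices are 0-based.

Step 1: u_0 = a_0 = (-3, -2, -3).
Step 2: u_1 = a_1 − (7/11)·u_0 = (-1/11, 36/11, -23/11).

u_1 = (-1/11, 36/11, -23/11)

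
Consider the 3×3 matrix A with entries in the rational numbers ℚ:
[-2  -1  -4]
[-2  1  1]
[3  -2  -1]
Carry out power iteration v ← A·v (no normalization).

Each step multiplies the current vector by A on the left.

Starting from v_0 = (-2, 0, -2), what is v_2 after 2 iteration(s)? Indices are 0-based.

v_0 = (-2, 0, -2).
v_1 = A·v_0 = (12, 2, -4).
v_2 = A·v_1 = (-10, -26, 36).

v_2 = (-10, -26, 36)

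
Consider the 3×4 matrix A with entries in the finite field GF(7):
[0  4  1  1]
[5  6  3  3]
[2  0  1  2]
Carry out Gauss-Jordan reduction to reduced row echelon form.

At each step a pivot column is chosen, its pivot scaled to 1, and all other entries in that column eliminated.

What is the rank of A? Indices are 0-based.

[1] R0 <-> R1
[1] R0 /= 5  ⇒  (1, 4, 2, 2)
     R2 -= 2·R0  ⇒  (0, 6, 4, 5)
[2] R1 /= 4  ⇒  (0, 1, 2, 2)
     R0 -= 4·R1  ⇒  (1, 0, 1, 1)
     R2 -= 6·R1  ⇒  (0, 0, 6, 0)
[3] R2 /= 6  ⇒  (0, 0, 1, 0)
     R0 -= 1·R2  ⇒  (1, 0, 0, 1)
     R1 -= 2·R2  ⇒  (0, 1, 0, 2)

rank = 3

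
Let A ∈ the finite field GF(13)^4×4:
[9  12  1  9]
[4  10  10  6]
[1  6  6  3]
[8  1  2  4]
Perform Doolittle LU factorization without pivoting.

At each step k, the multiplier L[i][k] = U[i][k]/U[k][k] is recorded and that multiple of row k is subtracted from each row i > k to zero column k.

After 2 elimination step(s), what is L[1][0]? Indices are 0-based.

L[1][0] = 12

k=0: U[0][0]=9
  eliminate (1,0): mult=12, new row 1: (0, 9, 11, 2); set L[1][0]=12
  eliminate (2,0): mult=3, new row 2: (0, 9, 3, 2); set L[2][0]=3
  eliminate (3,0): mult=11, new row 3: (0, 12, 4, 9); set L[3][0]=11
k=1: U[1][1]=9
  eliminate (2,1): mult=1, new row 2: (0, 0, 5, 0); set L[2][1]=1
  eliminate (3,1): mult=10, new row 3: (0, 0, 11, 2); set L[3][1]=10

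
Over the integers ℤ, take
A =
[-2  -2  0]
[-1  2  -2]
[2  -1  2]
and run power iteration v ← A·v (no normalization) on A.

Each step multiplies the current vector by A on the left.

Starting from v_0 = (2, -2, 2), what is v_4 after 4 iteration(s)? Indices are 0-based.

v_4 = (240, -640, 520)

v_0 = (2, -2, 2).
v_1 = A·v_0 = (0, -10, 10).
v_2 = A·v_1 = (20, -40, 30).
v_3 = A·v_2 = (40, -160, 140).
v_4 = A·v_3 = (240, -640, 520).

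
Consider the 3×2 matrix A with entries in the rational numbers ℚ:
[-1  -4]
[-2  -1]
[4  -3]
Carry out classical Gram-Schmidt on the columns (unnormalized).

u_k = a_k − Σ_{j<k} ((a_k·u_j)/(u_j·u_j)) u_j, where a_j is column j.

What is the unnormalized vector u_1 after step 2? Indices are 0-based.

u_1 = (-30/7, -11/7, -13/7)

Step 1: u_0 = a_0 = (-1, -2, 4).
Step 2: u_1 = a_1 − (-2/7)·u_0 = (-30/7, -11/7, -13/7).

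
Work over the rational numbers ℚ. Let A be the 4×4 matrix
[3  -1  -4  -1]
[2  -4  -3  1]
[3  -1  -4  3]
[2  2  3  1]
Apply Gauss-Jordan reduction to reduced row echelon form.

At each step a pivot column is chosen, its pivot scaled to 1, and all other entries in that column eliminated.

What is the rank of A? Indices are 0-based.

step 1: normalize row 0 (÷3) = (1, -1/3, -4/3, -1/3)
  row 1: subtract 2×row0 = (0, -10/3, -1/3, 5/3)
  row 2: subtract 3×row0 = (0, 0, 0, 4)
  row 3: subtract 2×row0 = (0, 8/3, 17/3, 5/3)
step 2: normalize row 1 (÷-10/3) = (0, 1, 1/10, -1/2)
  row 0: subtract -1/3×row1 = (1, 0, -13/10, -1/2)
  row 3: subtract 8/3×row1 = (0, 0, 27/5, 3)
step 3: exchange rows 2,3
step 3: normalize row 2 (÷27/5) = (0, 0, 1, 5/9)
  row 0: subtract -13/10×row2 = (1, 0, 0, 2/9)
  row 1: subtract 1/10×row2 = (0, 1, 0, -5/9)
step 4: normalize row 3 (÷4) = (0, 0, 0, 1)
  row 0: subtract 2/9×row3 = (1, 0, 0, 0)
  row 1: subtract -5/9×row3 = (0, 1, 0, 0)
  row 2: subtract 5/9×row3 = (0, 0, 1, 0)

rank = 4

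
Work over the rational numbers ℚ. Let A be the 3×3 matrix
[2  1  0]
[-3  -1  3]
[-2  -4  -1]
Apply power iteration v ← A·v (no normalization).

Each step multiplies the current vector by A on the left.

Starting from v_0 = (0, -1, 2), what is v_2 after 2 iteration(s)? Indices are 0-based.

v_2 = (5, 2, -28)

v_0 = (0, -1, 2).
v_1 = A·v_0 = (-1, 7, 2).
v_2 = A·v_1 = (5, 2, -28).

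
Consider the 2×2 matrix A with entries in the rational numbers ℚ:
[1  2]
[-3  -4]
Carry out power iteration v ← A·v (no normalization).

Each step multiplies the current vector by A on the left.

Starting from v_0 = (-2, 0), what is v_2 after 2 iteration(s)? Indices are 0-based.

v_0 = (-2, 0).
v_1 = A·v_0 = (-2, 6).
v_2 = A·v_1 = (10, -18).

v_2 = (10, -18)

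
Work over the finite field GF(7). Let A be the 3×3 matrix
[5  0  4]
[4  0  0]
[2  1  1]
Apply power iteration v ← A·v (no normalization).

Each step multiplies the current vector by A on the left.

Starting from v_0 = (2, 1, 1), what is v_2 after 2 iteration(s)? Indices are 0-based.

v_0 = (2, 1, 1).
v_1 = A·v_0 = (0, 1, 6).
v_2 = A·v_1 = (3, 0, 0).

v_2 = (3, 0, 0)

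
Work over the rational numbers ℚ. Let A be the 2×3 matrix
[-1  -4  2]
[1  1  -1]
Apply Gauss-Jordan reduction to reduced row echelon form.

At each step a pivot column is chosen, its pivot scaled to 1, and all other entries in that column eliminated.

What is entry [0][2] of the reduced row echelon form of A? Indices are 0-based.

M[0][2] = -2/3

step 1: normalize row 0 (÷-1) = (1, 4, -2)
  row 1: subtract 1×row0 = (0, -3, 1)
step 2: normalize row 1 (÷-3) = (0, 1, -1/3)
  row 0: subtract 4×row1 = (1, 0, -2/3)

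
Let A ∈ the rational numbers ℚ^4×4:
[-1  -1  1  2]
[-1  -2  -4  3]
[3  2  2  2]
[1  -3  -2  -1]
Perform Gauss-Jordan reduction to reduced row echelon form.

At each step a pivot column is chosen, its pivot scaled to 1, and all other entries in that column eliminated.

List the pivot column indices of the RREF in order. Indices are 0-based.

pivot columns: 0, 1, 2, 3

pivot(0,0)=-1: scale R0 → (1, 1, -1, -2)
  clear (1,0): R1 −= (-1)R0 → (0, -1, -5, 1)
  clear (2,0): R2 −= (3)R0 → (0, -1, 5, 8)
  clear (3,0): R3 −= (1)R0 → (0, -4, -1, 1)
pivot(1,1)=-1: scale R1 → (0, 1, 5, -1)
  clear (0,1): R0 −= (1)R1 → (1, 0, -6, -1)
  clear (2,1): R2 −= (-1)R1 → (0, 0, 10, 7)
  clear (3,1): R3 −= (-4)R1 → (0, 0, 19, -3)
pivot(2,2)=10: scale R2 → (0, 0, 1, 7/10)
  clear (0,2): R0 −= (-6)R2 → (1, 0, 0, 16/5)
  clear (1,2): R1 −= (5)R2 → (0, 1, 0, -9/2)
  clear (3,2): R3 −= (19)R2 → (0, 0, 0, -163/10)
pivot(3,3)=-163/10: scale R3 → (0, 0, 0, 1)
  clear (0,3): R0 −= (16/5)R3 → (1, 0, 0, 0)
  clear (1,3): R1 −= (-9/2)R3 → (0, 1, 0, 0)
  clear (2,3): R2 −= (7/10)R3 → (0, 0, 1, 0)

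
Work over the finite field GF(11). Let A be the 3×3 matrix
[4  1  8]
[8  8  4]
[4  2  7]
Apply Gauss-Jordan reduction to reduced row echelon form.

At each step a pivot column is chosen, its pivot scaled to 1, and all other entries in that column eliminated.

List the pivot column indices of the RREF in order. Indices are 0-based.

pivot columns: 0, 1, 2

pivot(0,0)=4: scale R0 → (1, 3, 2)
  clear (1,0): R1 −= (8)R0 → (0, 6, 10)
  clear (2,0): R2 −= (4)R0 → (0, 1, 10)
pivot(1,1)=6: scale R1 → (0, 1, 9)
  clear (0,1): R0 −= (3)R1 → (1, 0, 8)
  clear (2,1): R2 −= (1)R1 → (0, 0, 1)
pivot(2,2)=1: scale R2 → (0, 0, 1)
  clear (0,2): R0 −= (8)R2 → (1, 0, 0)
  clear (1,2): R1 −= (9)R2 → (0, 1, 0)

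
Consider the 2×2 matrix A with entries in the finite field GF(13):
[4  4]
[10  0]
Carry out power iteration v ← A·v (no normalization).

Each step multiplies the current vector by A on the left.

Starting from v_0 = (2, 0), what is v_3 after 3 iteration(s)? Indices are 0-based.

v_0 = (2, 0).
v_1 = A·v_0 = (8, 7).
v_2 = A·v_1 = (8, 2).
v_3 = A·v_2 = (1, 2).

v_3 = (1, 2)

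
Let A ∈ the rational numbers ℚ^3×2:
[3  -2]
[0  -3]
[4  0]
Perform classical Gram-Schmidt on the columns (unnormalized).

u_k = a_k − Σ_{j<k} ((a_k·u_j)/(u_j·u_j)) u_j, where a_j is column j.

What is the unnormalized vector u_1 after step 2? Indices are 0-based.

Step 1: u_0 = a_0 = (3, 0, 4).
Step 2: u_1 = a_1 − (-6/25)·u_0 = (-32/25, -3, 24/25).

u_1 = (-32/25, -3, 24/25)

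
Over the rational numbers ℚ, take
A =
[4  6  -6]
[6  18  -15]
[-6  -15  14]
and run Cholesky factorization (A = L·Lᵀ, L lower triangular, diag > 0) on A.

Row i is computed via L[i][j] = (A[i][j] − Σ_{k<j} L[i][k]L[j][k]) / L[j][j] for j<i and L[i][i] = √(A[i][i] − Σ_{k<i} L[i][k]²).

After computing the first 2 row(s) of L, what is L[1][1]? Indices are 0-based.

L[1][1] = 3

Step 1: L[0][0] = √(4) = 2.
  L[1][0] = (6) / L[0][0] = 3.
Step 2: L[1][1] = √(9) = 3.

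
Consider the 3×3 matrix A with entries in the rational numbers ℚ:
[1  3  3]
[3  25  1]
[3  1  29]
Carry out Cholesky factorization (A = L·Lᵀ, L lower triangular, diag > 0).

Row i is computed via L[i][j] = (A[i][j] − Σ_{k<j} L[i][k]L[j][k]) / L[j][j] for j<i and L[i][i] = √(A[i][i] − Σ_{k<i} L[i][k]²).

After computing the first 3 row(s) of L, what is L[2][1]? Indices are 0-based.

Step 1: L[0][0] = √(1) = 1.
  L[1][0] = (3) / L[0][0] = 3.
Step 2: L[1][1] = √(16) = 4.
  L[2][0] = (3) / L[0][0] = 3.
  L[2][1] = (-8) / L[1][1] = -2.
Step 3: L[2][2] = √(16) = 4.

L[2][1] = -2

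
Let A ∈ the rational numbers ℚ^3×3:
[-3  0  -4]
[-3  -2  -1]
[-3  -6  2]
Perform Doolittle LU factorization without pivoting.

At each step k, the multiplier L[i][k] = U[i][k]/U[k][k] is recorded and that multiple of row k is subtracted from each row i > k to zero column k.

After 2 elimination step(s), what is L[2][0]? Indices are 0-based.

L[2][0] = 1

k=0: U[0][0]=-3
  eliminate (1,0): mult=1, new row 1: (0, -2, 3); set L[1][0]=1
  eliminate (2,0): mult=1, new row 2: (0, -6, 6); set L[2][0]=1
k=1: U[1][1]=-2
  eliminate (2,1): mult=3, new row 2: (0, 0, -3); set L[2][1]=3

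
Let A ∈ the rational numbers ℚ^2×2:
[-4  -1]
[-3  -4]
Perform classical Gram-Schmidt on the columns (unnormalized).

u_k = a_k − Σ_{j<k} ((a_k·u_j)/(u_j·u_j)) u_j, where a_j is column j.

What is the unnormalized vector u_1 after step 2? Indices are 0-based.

Step 1: u_0 = a_0 = (-4, -3).
Step 2: u_1 = a_1 − (16/25)·u_0 = (39/25, -52/25).

u_1 = (39/25, -52/25)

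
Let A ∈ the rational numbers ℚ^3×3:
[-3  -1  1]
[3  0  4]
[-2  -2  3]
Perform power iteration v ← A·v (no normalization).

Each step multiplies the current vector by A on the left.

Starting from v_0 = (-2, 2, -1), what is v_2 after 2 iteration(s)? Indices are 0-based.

v_0 = (-2, 2, -1).
v_1 = A·v_0 = (3, -10, -3).
v_2 = A·v_1 = (-2, -3, 5).

v_2 = (-2, -3, 5)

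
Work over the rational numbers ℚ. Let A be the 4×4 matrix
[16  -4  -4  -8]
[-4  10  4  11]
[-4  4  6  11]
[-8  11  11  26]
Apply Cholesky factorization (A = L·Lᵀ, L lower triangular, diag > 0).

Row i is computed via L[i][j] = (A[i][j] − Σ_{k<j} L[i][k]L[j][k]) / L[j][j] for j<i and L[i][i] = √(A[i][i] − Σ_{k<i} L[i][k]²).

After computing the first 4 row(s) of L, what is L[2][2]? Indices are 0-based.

Step 1: L[0][0] = √(16) = 4.
  L[1][0] = (-4) / L[0][0] = -1.
Step 2: L[1][1] = √(9) = 3.
  L[2][0] = (-4) / L[0][0] = -1.
  L[2][1] = (3) / L[1][1] = 1.
Step 3: L[2][2] = √(4) = 2.
  L[3][0] = (-8) / L[0][0] = -2.
  L[3][1] = (9) / L[1][1] = 3.
  L[3][2] = (6) / L[2][2] = 3.
Step 4: L[3][3] = √(4) = 2.

L[2][2] = 2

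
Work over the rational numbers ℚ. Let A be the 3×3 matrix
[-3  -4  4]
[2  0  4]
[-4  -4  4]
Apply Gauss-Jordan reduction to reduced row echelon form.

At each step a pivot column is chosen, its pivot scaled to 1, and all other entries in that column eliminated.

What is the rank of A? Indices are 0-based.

pivot(0,0)=-3: scale R0 → (1, 4/3, -4/3)
  clear (1,0): R1 −= (2)R0 → (0, -8/3, 20/3)
  clear (2,0): R2 −= (-4)R0 → (0, 4/3, -4/3)
pivot(1,1)=-8/3: scale R1 → (0, 1, -5/2)
  clear (0,1): R0 −= (4/3)R1 → (1, 0, 2)
  clear (2,1): R2 −= (4/3)R1 → (0, 0, 2)
pivot(2,2)=2: scale R2 → (0, 0, 1)
  clear (0,2): R0 −= (2)R2 → (1, 0, 0)
  clear (1,2): R1 −= (-5/2)R2 → (0, 1, 0)

rank = 3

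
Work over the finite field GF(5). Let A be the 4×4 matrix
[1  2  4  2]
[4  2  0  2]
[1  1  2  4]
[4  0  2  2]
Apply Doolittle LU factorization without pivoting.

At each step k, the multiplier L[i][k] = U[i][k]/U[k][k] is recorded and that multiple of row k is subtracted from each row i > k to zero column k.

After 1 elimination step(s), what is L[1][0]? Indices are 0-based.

k=0: U[0][0]=1
  eliminate (1,0): mult=4, new row 1: (0, 4, 4, 4); set L[1][0]=4
  eliminate (2,0): mult=1, new row 2: (0, 4, 3, 2); set L[2][0]=1
  eliminate (3,0): mult=4, new row 3: (0, 2, 1, 4); set L[3][0]=4

L[1][0] = 4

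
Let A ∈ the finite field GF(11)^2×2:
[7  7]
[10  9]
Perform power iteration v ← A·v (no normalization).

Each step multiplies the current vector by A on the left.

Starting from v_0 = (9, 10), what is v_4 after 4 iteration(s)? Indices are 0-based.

v_4 = (0, 6)

v_0 = (9, 10).
v_1 = A·v_0 = (1, 4).
v_2 = A·v_1 = (2, 2).
v_3 = A·v_2 = (6, 5).
v_4 = A·v_3 = (0, 6).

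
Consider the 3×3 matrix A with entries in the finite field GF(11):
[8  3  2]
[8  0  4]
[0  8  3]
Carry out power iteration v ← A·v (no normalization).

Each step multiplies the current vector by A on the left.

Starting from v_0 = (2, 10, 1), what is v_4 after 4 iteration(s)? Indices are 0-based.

v_0 = (2, 10, 1).
v_1 = A·v_0 = (4, 9, 6).
v_2 = A·v_1 = (5, 1, 2).
v_3 = A·v_2 = (3, 4, 3).
v_4 = A·v_3 = (9, 3, 8).

v_4 = (9, 3, 8)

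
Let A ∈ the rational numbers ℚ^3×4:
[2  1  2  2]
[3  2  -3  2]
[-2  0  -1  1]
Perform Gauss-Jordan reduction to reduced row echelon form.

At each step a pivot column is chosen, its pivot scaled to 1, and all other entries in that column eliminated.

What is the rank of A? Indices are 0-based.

rank = 3

[1] R0 /= 2  ⇒  (1, 1/2, 1, 1)
     R1 -= 3·R0  ⇒  (0, 1/2, -6, -1)
     R2 -= -2·R0  ⇒  (0, 1, 1, 3)
[2] R1 /= 1/2  ⇒  (0, 1, -12, -2)
     R0 -= 1/2·R1  ⇒  (1, 0, 7, 2)
     R2 -= 1·R1  ⇒  (0, 0, 13, 5)
[3] R2 /= 13  ⇒  (0, 0, 1, 5/13)
     R0 -= 7·R2  ⇒  (1, 0, 0, -9/13)
     R1 -= -12·R2  ⇒  (0, 1, 0, 34/13)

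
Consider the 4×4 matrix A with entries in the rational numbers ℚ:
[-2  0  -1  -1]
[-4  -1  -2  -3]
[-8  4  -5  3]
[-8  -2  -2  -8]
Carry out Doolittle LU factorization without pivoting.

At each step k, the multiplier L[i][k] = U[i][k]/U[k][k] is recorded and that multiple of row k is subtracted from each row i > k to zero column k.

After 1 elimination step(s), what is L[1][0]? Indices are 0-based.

[col 0] pivot -2
  R1 -= 2*R0 → (0, -1, 0, -1)  (L[1][0] := 2)
  R2 -= 4*R0 → (0, 4, -1, 7)  (L[2][0] := 4)
  R3 -= 4*R0 → (0, -2, 2, -4)  (L[3][0] := 4)

L[1][0] = 2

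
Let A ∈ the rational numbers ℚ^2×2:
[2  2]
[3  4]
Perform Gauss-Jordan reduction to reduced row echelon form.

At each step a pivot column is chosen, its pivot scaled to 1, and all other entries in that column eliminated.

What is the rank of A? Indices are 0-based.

[1] R0 /= 2  ⇒  (1, 1)
     R1 -= 3·R0  ⇒  (0, 1)
[2] R1 /= 1  ⇒  (0, 1)
     R0 -= 1·R1  ⇒  (1, 0)

rank = 2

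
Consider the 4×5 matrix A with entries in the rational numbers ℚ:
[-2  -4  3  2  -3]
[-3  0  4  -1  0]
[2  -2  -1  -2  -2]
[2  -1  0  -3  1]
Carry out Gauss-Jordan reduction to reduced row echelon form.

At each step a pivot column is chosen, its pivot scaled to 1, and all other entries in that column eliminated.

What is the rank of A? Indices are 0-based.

rank = 4

[1] R0 /= -2  ⇒  (1, 2, -3/2, -1, 3/2)
     R1 -= -3·R0  ⇒  (0, 6, -1/2, -4, 9/2)
     R2 -= 2·R0  ⇒  (0, -6, 2, 0, -5)
     R3 -= 2·R0  ⇒  (0, -5, 3, -1, -2)
[2] R1 /= 6  ⇒  (0, 1, -1/12, -2/3, 3/4)
     R0 -= 2·R1  ⇒  (1, 0, -4/3, 1/3, 0)
     R2 -= -6·R1  ⇒  (0, 0, 3/2, -4, -1/2)
     R3 -= -5·R1  ⇒  (0, 0, 31/12, -13/3, 7/4)
[3] R2 /= 3/2  ⇒  (0, 0, 1, -8/3, -1/3)
     R0 -= -4/3·R2  ⇒  (1, 0, 0, -29/9, -4/9)
     R1 -= -1/12·R2  ⇒  (0, 1, 0, -8/9, 13/18)
     R3 -= 31/12·R2  ⇒  (0, 0, 0, 23/9, 47/18)
[4] R3 /= 23/9  ⇒  (0, 0, 0, 1, 47/46)
     R0 -= -29/9·R3  ⇒  (1, 0, 0, 0, 131/46)
     R1 -= -8/9·R3  ⇒  (0, 1, 0, 0, 75/46)
     R2 -= -8/3·R3  ⇒  (0, 0, 1, 0, 55/23)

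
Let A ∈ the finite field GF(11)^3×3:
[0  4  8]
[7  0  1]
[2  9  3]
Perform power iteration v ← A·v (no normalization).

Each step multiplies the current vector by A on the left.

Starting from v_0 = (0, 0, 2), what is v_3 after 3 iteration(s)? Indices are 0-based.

v_3 = (4, 9, 3)

v_0 = (0, 0, 2).
v_1 = A·v_0 = (5, 2, 6).
v_2 = A·v_1 = (1, 8, 2).
v_3 = A·v_2 = (4, 9, 3).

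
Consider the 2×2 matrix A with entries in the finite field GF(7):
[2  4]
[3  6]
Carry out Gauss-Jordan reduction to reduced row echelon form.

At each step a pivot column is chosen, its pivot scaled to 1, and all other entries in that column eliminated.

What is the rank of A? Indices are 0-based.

[1] R0 /= 2  ⇒  (1, 2)
     R1 -= 3·R0  ⇒  (0, 0)
column 1 empty below row 1

rank = 1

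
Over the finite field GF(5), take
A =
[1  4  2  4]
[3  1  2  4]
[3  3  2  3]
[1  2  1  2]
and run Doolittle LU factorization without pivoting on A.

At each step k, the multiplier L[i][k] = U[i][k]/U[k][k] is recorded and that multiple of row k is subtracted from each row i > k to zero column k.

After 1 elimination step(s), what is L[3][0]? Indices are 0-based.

L[3][0] = 1

k=0: U[0][0]=1
  eliminate (1,0): mult=3, new row 1: (0, 4, 1, 2); set L[1][0]=3
  eliminate (2,0): mult=3, new row 2: (0, 1, 1, 1); set L[2][0]=3
  eliminate (3,0): mult=1, new row 3: (0, 3, 4, 3); set L[3][0]=1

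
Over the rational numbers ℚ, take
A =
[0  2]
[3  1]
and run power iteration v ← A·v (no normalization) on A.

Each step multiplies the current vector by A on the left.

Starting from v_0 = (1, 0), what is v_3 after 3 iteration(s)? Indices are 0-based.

v_0 = (1, 0).
v_1 = A·v_0 = (0, 3).
v_2 = A·v_1 = (6, 3).
v_3 = A·v_2 = (6, 21).

v_3 = (6, 21)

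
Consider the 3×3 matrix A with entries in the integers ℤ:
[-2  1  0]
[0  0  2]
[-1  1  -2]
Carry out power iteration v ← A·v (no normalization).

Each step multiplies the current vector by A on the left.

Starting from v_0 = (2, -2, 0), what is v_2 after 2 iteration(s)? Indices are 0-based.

v_0 = (2, -2, 0).
v_1 = A·v_0 = (-6, 0, -4).
v_2 = A·v_1 = (12, -8, 14).

v_2 = (12, -8, 14)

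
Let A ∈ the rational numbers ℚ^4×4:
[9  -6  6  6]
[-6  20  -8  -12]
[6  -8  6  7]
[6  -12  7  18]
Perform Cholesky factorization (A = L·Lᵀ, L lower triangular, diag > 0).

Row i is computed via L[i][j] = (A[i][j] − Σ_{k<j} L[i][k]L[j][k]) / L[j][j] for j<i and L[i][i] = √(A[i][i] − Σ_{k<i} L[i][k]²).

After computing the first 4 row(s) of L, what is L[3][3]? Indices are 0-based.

Step 1: L[0][0] = √(9) = 3.
  L[1][0] = (-6) / L[0][0] = -2.
Step 2: L[1][1] = √(16) = 4.
  L[2][0] = (6) / L[0][0] = 2.
  L[2][1] = (-4) / L[1][1] = -1.
Step 3: L[2][2] = √(1) = 1.
  L[3][0] = (6) / L[0][0] = 2.
  L[3][1] = (-8) / L[1][1] = -2.
  L[3][2] = (1) / L[2][2] = 1.
Step 4: L[3][3] = √(9) = 3.

L[3][3] = 3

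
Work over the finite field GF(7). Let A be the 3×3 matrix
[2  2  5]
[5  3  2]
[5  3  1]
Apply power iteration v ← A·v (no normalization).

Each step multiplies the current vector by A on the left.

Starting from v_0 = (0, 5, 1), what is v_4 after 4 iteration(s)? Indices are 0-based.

v_4 = (0, 5, 6)

v_0 = (0, 5, 1).
v_1 = A·v_0 = (1, 3, 2).
v_2 = A·v_1 = (4, 4, 2).
v_3 = A·v_2 = (5, 1, 6).
v_4 = A·v_3 = (0, 5, 6).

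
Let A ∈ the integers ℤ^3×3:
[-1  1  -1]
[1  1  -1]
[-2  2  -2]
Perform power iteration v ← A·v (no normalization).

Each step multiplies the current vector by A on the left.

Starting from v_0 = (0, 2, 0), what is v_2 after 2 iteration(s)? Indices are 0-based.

v_2 = (-4, 0, -8)

v_0 = (0, 2, 0).
v_1 = A·v_0 = (2, 2, 4).
v_2 = A·v_1 = (-4, 0, -8).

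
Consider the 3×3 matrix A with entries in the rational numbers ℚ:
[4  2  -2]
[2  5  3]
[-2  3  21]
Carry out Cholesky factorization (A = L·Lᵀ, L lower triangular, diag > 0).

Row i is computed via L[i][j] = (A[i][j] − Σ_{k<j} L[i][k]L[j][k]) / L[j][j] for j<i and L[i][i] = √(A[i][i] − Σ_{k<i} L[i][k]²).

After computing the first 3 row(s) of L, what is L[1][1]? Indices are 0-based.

Step 1: L[0][0] = √(4) = 2.
  L[1][0] = (2) / L[0][0] = 1.
Step 2: L[1][1] = √(4) = 2.
  L[2][0] = (-2) / L[0][0] = -1.
  L[2][1] = (4) / L[1][1] = 2.
Step 3: L[2][2] = √(16) = 4.

L[1][1] = 2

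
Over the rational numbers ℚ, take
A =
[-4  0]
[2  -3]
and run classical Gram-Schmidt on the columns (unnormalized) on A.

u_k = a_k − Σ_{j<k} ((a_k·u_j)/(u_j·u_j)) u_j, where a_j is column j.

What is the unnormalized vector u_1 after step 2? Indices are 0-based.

Step 1: u_0 = a_0 = (-4, 2).
Step 2: u_1 = a_1 − (-3/10)·u_0 = (-6/5, -12/5).

u_1 = (-6/5, -12/5)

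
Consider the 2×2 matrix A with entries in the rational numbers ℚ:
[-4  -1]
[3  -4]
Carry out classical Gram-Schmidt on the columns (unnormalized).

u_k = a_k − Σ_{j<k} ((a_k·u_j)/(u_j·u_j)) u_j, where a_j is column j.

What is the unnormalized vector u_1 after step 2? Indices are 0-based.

u_1 = (-57/25, -76/25)

Step 1: u_0 = a_0 = (-4, 3).
Step 2: u_1 = a_1 − (-8/25)·u_0 = (-57/25, -76/25).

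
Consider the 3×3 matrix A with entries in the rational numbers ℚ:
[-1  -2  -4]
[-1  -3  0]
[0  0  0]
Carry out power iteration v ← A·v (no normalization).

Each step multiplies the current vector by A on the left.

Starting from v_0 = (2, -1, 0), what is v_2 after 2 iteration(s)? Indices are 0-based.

v_2 = (-2, -3, 0)

v_0 = (2, -1, 0).
v_1 = A·v_0 = (0, 1, 0).
v_2 = A·v_1 = (-2, -3, 0).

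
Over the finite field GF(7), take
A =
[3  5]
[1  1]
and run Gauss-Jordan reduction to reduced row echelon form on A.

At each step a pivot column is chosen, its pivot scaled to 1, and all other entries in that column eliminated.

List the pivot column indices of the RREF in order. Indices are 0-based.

[1] R0 /= 3  ⇒  (1, 4)
     R1 -= 1·R0  ⇒  (0, 4)
[2] R1 /= 4  ⇒  (0, 1)
     R0 -= 4·R1  ⇒  (1, 0)

pivot columns: 0, 1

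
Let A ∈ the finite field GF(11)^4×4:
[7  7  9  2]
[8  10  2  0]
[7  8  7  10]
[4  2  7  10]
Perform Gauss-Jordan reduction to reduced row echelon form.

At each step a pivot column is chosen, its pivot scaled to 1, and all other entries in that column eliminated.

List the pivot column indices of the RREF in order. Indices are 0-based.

pivot columns: 0, 1, 2, 3

[1] R0 /= 7  ⇒  (1, 1, 6, 5)
     R1 -= 8·R0  ⇒  (0, 2, 9, 4)
     R2 -= 7·R0  ⇒  (0, 1, 9, 8)
     R3 -= 4·R0  ⇒  (0, 9, 5, 1)
[2] R1 /= 2  ⇒  (0, 1, 10, 2)
     R0 -= 1·R1  ⇒  (1, 0, 7, 3)
     R2 -= 1·R1  ⇒  (0, 0, 10, 6)
     R3 -= 9·R1  ⇒  (0, 0, 3, 5)
[3] R2 /= 10  ⇒  (0, 0, 1, 5)
     R0 -= 7·R2  ⇒  (1, 0, 0, 1)
     R1 -= 10·R2  ⇒  (0, 1, 0, 7)
     R3 -= 3·R2  ⇒  (0, 0, 0, 1)
[4] R3 /= 1  ⇒  (0, 0, 0, 1)
     R0 -= 1·R3  ⇒  (1, 0, 0, 0)
     R1 -= 7·R3  ⇒  (0, 1, 0, 0)
     R2 -= 5·R3  ⇒  (0, 0, 1, 0)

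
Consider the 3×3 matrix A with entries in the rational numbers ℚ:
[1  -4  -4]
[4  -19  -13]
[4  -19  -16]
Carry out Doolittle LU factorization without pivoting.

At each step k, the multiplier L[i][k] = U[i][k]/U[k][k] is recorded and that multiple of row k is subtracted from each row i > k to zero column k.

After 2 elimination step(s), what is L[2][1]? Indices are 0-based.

L[2][1] = 1

k=0: U[0][0]=1
  eliminate (1,0): mult=4, new row 1: (0, -3, 3); set L[1][0]=4
  eliminate (2,0): mult=4, new row 2: (0, -3, 0); set L[2][0]=4
k=1: U[1][1]=-3
  eliminate (2,1): mult=1, new row 2: (0, 0, -3); set L[2][1]=1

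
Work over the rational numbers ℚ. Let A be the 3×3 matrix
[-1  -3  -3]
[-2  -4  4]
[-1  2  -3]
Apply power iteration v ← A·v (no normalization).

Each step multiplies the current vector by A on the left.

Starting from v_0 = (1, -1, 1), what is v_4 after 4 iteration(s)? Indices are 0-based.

v_0 = (1, -1, 1).
v_1 = A·v_0 = (-1, 6, -6).
v_2 = A·v_1 = (1, -46, 31).
v_3 = A·v_2 = (44, 306, -186).
v_4 = A·v_3 = (-404, -2056, 1126).

v_4 = (-404, -2056, 1126)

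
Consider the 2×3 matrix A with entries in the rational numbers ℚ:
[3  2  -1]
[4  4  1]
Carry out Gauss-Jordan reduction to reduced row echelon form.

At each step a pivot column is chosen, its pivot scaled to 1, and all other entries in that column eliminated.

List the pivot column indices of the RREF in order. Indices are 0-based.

step 1: normalize row 0 (÷3) = (1, 2/3, -1/3)
  row 1: subtract 4×row0 = (0, 4/3, 7/3)
step 2: normalize row 1 (÷4/3) = (0, 1, 7/4)
  row 0: subtract 2/3×row1 = (1, 0, -3/2)

pivot columns: 0, 1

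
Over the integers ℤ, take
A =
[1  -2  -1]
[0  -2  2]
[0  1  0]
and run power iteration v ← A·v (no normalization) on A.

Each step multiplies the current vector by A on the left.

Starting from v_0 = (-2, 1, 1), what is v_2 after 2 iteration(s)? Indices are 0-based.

v_0 = (-2, 1, 1).
v_1 = A·v_0 = (-5, 0, 1).
v_2 = A·v_1 = (-6, 2, 0).

v_2 = (-6, 2, 0)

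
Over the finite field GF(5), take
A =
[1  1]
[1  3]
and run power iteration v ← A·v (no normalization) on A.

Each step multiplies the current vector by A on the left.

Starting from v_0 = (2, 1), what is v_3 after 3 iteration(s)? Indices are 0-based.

v_3 = (1, 2)

v_0 = (2, 1).
v_1 = A·v_0 = (3, 0).
v_2 = A·v_1 = (3, 3).
v_3 = A·v_2 = (1, 2).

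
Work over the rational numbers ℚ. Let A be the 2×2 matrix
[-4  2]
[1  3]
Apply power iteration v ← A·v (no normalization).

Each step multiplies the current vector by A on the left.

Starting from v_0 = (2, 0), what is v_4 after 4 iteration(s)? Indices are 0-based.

v_0 = (2, 0).
v_1 = A·v_0 = (-8, 2).
v_2 = A·v_1 = (36, -2).
v_3 = A·v_2 = (-148, 30).
v_4 = A·v_3 = (652, -58).

v_4 = (652, -58)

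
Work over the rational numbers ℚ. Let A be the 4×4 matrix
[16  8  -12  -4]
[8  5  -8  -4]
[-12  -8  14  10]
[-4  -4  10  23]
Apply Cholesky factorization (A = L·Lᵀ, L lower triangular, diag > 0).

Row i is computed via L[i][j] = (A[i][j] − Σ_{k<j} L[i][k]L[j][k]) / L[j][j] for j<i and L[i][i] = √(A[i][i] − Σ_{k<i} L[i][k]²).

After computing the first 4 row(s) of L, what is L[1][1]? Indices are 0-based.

L[1][1] = 1

Step 1: L[0][0] = √(16) = 4.
  L[1][0] = (8) / L[0][0] = 2.
Step 2: L[1][1] = √(1) = 1.
  L[2][0] = (-12) / L[0][0] = -3.
  L[2][1] = (-2) / L[1][1] = -2.
Step 3: L[2][2] = √(1) = 1.
  L[3][0] = (-4) / L[0][0] = -1.
  L[3][1] = (-2) / L[1][1] = -2.
  L[3][2] = (3) / L[2][2] = 3.
Step 4: L[3][3] = √(9) = 3.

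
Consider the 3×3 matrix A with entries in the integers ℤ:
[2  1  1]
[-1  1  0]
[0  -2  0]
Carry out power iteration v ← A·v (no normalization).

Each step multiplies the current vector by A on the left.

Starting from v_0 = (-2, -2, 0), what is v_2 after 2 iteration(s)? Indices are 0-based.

v_2 = (-8, 6, 0)

v_0 = (-2, -2, 0).
v_1 = A·v_0 = (-6, 0, 4).
v_2 = A·v_1 = (-8, 6, 0).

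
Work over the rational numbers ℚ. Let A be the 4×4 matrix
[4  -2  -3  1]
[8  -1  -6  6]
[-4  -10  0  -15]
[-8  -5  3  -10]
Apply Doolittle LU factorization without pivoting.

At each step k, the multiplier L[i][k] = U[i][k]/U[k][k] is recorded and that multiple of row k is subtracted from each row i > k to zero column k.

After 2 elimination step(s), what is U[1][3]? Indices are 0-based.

[col 0] pivot 4
  R1 -= 2*R0 → (0, 3, 0, 4)  (L[1][0] := 2)
  R2 -= -1*R0 → (0, -12, -3, -14)  (L[2][0] := -1)
  R3 -= -2*R0 → (0, -9, -3, -8)  (L[3][0] := -2)
[col 1] pivot 3
  R2 -= -4*R1 → (0, 0, -3, 2)  (L[2][1] := -4)
  R3 -= -3*R1 → (0, 0, -3, 4)  (L[3][1] := -3)

U[1][3] = 4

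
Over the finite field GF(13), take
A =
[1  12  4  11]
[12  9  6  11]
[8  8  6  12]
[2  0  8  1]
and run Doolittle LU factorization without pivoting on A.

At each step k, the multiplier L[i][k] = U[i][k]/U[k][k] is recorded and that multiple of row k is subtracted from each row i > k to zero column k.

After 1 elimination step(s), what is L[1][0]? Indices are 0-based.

[col 0] pivot 1
  R1 -= 12*R0 → (0, 8, 10, 9)  (L[1][0] := 12)
  R2 -= 8*R0 → (0, 3, 0, 2)  (L[2][0] := 8)
  R3 -= 2*R0 → (0, 2, 0, 5)  (L[3][0] := 2)

L[1][0] = 12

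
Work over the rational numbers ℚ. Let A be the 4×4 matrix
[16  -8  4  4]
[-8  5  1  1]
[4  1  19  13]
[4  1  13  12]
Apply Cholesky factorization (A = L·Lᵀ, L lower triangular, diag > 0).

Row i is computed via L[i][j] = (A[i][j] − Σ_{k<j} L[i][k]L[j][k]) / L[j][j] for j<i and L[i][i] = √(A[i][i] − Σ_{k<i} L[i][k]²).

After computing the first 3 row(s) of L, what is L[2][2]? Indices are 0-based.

Step 1: L[0][0] = √(16) = 4.
  L[1][0] = (-8) / L[0][0] = -2.
Step 2: L[1][1] = √(1) = 1.
  L[2][0] = (4) / L[0][0] = 1.
  L[2][1] = (3) / L[1][1] = 3.
Step 3: L[2][2] = √(9) = 3.

L[2][2] = 3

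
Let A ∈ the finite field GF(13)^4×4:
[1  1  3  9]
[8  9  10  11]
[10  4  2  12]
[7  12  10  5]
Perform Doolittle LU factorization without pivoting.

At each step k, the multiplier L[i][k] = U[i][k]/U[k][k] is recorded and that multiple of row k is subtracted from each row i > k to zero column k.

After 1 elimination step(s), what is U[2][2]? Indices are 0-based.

[col 0] pivot 1
  R1 -= 8*R0 → (0, 1, 12, 4)  (L[1][0] := 8)
  R2 -= 10*R0 → (0, 7, 11, 0)  (L[2][0] := 10)
  R3 -= 7*R0 → (0, 5, 2, 7)  (L[3][0] := 7)

U[2][2] = 11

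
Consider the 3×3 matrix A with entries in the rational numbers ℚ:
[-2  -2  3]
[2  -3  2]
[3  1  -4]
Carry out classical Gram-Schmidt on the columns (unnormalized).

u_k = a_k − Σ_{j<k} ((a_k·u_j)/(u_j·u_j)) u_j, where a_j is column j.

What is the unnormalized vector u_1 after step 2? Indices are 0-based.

u_1 = (-32/17, -53/17, 14/17)

Step 1: u_0 = a_0 = (-2, 2, 3).
Step 2: u_1 = a_1 − (1/17)·u_0 = (-32/17, -53/17, 14/17).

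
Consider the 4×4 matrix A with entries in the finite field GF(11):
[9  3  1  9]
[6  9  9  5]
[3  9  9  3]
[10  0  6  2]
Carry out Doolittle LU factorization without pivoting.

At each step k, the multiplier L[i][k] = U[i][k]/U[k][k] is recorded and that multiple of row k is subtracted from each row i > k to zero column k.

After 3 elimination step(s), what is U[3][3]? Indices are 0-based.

k=0: U[0][0]=9
  eliminate (1,0): mult=8, new row 1: (0, 7, 1, 10); set L[1][0]=8
  eliminate (2,0): mult=4, new row 2: (0, 8, 5, 0); set L[2][0]=4
  eliminate (3,0): mult=6, new row 3: (0, 4, 0, 3); set L[3][0]=6
k=1: U[1][1]=7
  eliminate (2,1): mult=9, new row 2: (0, 0, 7, 9); set L[2][1]=9
  eliminate (3,1): mult=10, new row 3: (0, 0, 1, 2); set L[3][1]=10
k=2: U[2][2]=7
  eliminate (3,2): mult=8, new row 3: (0, 0, 0, 7); set L[3][2]=8

U[3][3] = 7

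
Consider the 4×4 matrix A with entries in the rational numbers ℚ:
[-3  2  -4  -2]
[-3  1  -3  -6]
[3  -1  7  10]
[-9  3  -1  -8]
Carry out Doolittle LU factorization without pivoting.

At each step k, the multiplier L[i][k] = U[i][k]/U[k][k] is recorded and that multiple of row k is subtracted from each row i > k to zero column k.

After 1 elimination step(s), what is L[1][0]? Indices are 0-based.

[col 0] pivot -3
  R1 -= 1*R0 → (0, -1, 1, -4)  (L[1][0] := 1)
  R2 -= -1*R0 → (0, 1, 3, 8)  (L[2][0] := -1)
  R3 -= 3*R0 → (0, -3, 11, -2)  (L[3][0] := 3)

L[1][0] = 1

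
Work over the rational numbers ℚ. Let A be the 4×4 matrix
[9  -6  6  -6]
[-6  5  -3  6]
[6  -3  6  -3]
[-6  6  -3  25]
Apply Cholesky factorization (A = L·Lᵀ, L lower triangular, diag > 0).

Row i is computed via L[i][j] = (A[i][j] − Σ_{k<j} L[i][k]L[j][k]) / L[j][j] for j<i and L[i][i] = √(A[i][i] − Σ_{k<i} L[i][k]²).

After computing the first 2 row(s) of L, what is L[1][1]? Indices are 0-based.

L[1][1] = 1

Step 1: L[0][0] = √(9) = 3.
  L[1][0] = (-6) / L[0][0] = -2.
Step 2: L[1][1] = √(1) = 1.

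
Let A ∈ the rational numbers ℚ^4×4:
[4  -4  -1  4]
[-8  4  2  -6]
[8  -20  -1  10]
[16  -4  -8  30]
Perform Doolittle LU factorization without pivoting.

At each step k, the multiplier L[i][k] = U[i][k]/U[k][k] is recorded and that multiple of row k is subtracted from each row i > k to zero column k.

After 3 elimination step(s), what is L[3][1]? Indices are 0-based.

k=0: U[0][0]=4
  eliminate (1,0): mult=-2, new row 1: (0, -4, 0, 2); set L[1][0]=-2
  eliminate (2,0): mult=2, new row 2: (0, -12, 1, 2); set L[2][0]=2
  eliminate (3,0): mult=4, new row 3: (0, 12, -4, 14); set L[3][0]=4
k=1: U[1][1]=-4
  eliminate (2,1): mult=3, new row 2: (0, 0, 1, -4); set L[2][1]=3
  eliminate (3,1): mult=-3, new row 3: (0, 0, -4, 20); set L[3][1]=-3
k=2: U[2][2]=1
  eliminate (3,2): mult=-4, new row 3: (0, 0, 0, 4); set L[3][2]=-4

L[3][1] = -3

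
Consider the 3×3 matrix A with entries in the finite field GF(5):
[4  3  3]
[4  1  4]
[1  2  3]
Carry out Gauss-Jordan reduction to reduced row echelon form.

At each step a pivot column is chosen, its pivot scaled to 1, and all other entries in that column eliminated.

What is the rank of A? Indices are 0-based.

pivot(0,0)=4: scale R0 → (1, 2, 2)
  clear (1,0): R1 −= (4)R0 → (0, 3, 1)
  clear (2,0): R2 −= (1)R0 → (0, 0, 1)
pivot(1,1)=3: scale R1 → (0, 1, 2)
  clear (0,1): R0 −= (2)R1 → (1, 0, 3)
pivot(2,2)=1: scale R2 → (0, 0, 1)
  clear (0,2): R0 −= (3)R2 → (1, 0, 0)
  clear (1,2): R1 −= (2)R2 → (0, 1, 0)

rank = 3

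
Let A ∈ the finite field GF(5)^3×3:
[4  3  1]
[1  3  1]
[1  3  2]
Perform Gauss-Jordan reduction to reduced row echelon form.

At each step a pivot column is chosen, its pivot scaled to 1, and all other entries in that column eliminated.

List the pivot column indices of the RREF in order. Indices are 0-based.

step 1: normalize row 0 (÷4) = (1, 2, 4)
  row 1: subtract 1×row0 = (0, 1, 2)
  row 2: subtract 1×row0 = (0, 1, 3)
step 2: normalize row 1 (÷1) = (0, 1, 2)
  row 0: subtract 2×row1 = (1, 0, 0)
  row 2: subtract 1×row1 = (0, 0, 1)
step 3: normalize row 2 (÷1) = (0, 0, 1)
  row 1: subtract 2×row2 = (0, 1, 0)

pivot columns: 0, 1, 2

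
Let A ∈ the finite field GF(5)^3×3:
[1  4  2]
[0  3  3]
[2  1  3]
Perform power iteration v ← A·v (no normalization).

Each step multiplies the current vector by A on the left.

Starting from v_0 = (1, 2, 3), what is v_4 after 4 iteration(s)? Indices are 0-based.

v_0 = (1, 2, 3).
v_1 = A·v_0 = (0, 0, 3).
v_2 = A·v_1 = (1, 4, 4).
v_3 = A·v_2 = (0, 4, 3).
v_4 = A·v_3 = (2, 1, 3).

v_4 = (2, 1, 3)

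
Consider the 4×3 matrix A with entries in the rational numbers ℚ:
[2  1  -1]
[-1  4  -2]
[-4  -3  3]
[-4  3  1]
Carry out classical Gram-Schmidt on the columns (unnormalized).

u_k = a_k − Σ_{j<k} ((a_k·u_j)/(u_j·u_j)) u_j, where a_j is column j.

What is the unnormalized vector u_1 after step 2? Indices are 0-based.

u_1 = (41/37, 146/37, -119/37, 103/37)

Step 1: u_0 = a_0 = (2, -1, -4, -4).
Step 2: u_1 = a_1 − (-2/37)·u_0 = (41/37, 146/37, -119/37, 103/37).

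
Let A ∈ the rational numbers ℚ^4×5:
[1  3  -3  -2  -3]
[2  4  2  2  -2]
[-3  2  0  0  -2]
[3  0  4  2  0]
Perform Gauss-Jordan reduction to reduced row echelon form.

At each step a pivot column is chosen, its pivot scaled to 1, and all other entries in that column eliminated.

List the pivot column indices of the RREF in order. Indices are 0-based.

pivot columns: 0, 1, 2, 3

step 1: normalize row 0 (÷1) = (1, 3, -3, -2, -3)
  row 1: subtract 2×row0 = (0, -2, 8, 6, 4)
  row 2: subtract -3×row0 = (0, 11, -9, -6, -11)
  row 3: subtract 3×row0 = (0, -9, 13, 8, 9)
step 2: normalize row 1 (÷-2) = (0, 1, -4, -3, -2)
  row 0: subtract 3×row1 = (1, 0, 9, 7, 3)
  row 2: subtract 11×row1 = (0, 0, 35, 27, 11)
  row 3: subtract -9×row1 = (0, 0, -23, -19, -9)
step 3: normalize row 2 (÷35) = (0, 0, 1, 27/35, 11/35)
  row 0: subtract 9×row2 = (1, 0, 0, 2/35, 6/35)
  row 1: subtract -4×row2 = (0, 1, 0, 3/35, -26/35)
  row 3: subtract -23×row2 = (0, 0, 0, -44/35, -62/35)
step 4: normalize row 3 (÷-44/35) = (0, 0, 0, 1, 31/22)
  row 0: subtract 2/35×row3 = (1, 0, 0, 0, 1/11)
  row 1: subtract 3/35×row3 = (0, 1, 0, 0, -19/22)
  row 2: subtract 27/35×row3 = (0, 0, 1, 0, -17/22)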